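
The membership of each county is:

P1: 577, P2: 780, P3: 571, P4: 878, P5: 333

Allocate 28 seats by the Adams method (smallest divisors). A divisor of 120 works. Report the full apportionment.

With modified divisor 120: modified quotas P1 4.808, P2 6.500, P3 4.758, P4 7.317, P5 2.775.
Rounding up: P1 5, P2 7, P3 5, P4 8, P5 3 (total 28).

P1 5, P2 7, P3 5, P4 8, P5 3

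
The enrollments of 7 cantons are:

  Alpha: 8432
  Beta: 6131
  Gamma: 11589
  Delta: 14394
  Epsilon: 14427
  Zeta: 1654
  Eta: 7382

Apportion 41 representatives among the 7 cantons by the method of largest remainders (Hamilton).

Alpha: 5; Beta: 4; Gamma: 8; Delta: 9; Epsilon: 9; Zeta: 1; Eta: 5

Total 64009; standard divisor 64009/41 ≈ 1561.195.
Standard quotas: Alpha 5.4010, Beta 3.9271, Gamma 7.4232, Delta 9.2199, Epsilon 9.2410, Zeta 1.0594, Eta 4.7284.
Lower quotas: Alpha 5, Beta 3, Gamma 7, Delta 9, Epsilon 9, Zeta 1, Eta 4 (sum 38, leaving 3 seats).
Remainders in descending order: Beta 0.9271, Eta 0.7284, Gamma 0.4232, Alpha 0.4010, Epsilon 0.2410, Delta 0.2199, Zeta 0.0594.
The surplus seats go to Beta, Eta, Gamma.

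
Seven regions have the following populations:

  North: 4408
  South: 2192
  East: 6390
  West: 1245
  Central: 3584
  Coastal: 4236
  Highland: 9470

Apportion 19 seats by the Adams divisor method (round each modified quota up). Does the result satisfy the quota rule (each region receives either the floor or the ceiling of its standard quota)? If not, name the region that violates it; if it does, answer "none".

Standard quotas: North 2.657, South 1.321, East 3.851, West 0.750, Central 2.160, Coastal 2.553, Highland 5.708.
Adams allocation: North 3, South 2, East 4, West 1, Central 2, Coastal 2, Highland 5.
Every allocation lies between the lower and upper quota.

none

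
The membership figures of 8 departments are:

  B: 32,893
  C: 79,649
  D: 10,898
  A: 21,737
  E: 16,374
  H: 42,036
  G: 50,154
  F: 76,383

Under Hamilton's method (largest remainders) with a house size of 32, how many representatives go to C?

8

Total 330124; standard divisor 330124/32 ≈ 10316.375.
Standard quotas: B 3.1884, C 7.7206, D 1.0564, A 2.1070, E 1.5872, H 4.0747, G 4.8616, F 7.4041.
Lower quotas: B 3, C 7, D 1, A 2, E 1, H 4, G 4, F 7 (sum 29, leaving 3 seats).
Remainders in descending order: G 0.8616, C 0.7206, E 0.5872, F 0.4041, B 0.1884, A 0.1070, H 0.0747, D 0.0564.
The surplus seats go to G, C, E.
C receives 8.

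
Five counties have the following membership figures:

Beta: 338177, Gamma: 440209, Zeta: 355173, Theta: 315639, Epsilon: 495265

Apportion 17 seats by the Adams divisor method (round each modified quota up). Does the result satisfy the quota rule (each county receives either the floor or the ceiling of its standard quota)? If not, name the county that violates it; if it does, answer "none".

Standard quotas: Beta 2.957, Gamma 3.849, Zeta 3.105, Theta 2.760, Epsilon 4.330.
Adams allocation: Beta 3, Gamma 4, Zeta 3, Theta 3, Epsilon 4.
Every allocation lies between the lower and upper quota.

none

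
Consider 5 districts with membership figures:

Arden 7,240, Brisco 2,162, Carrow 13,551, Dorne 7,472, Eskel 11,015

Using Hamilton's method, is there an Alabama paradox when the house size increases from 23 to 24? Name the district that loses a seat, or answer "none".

At 23 seats: Arden 4, Brisco 1, Carrow 8, Dorne 4, Eskel 6.
At 24 seats: Arden 4, Brisco 1, Carrow 8, Dorne 4, Eskel 7.
No district's allocation decreased.

none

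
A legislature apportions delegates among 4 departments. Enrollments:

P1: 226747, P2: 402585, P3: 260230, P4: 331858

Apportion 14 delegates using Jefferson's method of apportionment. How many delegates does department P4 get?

4

Standard divisor 1221420/14 ≈ 87244.286; standard quotas: P1 2.599, P2 4.614, P3 2.983, P4 3.804.
Rounding down gives 2, 4, 2, 3 = 11 seats, so the divisor must be adjusted.
With modified divisor 78000: modified quotas P1 2.907, P2 5.161, P3 3.336, P4 4.255.
Rounding down: P1 2, P2 5, P3 3, P4 4 (total 14).
P4 receives 4.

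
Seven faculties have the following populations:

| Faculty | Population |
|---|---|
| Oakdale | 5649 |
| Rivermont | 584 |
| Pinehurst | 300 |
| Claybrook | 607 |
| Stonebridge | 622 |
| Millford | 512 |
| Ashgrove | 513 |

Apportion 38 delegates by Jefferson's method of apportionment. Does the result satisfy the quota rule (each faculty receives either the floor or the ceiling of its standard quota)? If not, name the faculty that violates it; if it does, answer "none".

Standard quotas: Oakdale 24.429, Rivermont 2.526, Pinehurst 1.297, Claybrook 2.625, Stonebridge 2.690, Millford 2.214, Ashgrove 2.219.
Jefferson allocation: Oakdale 27, Rivermont 2, Pinehurst 1, Claybrook 2, Stonebridge 2, Millford 2, Ashgrove 2.
Oakdale has quota 24.429 (lower 24, upper 25) but receives 27 — outside the quota interval.

Oakdale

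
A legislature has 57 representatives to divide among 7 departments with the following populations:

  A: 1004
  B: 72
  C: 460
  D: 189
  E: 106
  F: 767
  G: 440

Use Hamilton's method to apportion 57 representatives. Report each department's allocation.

Total 3038; standard divisor 3038/57 ≈ 53.298.
Standard quotas: A 18.837, B 1.351, C 8.631, D 3.546, E 1.989, F 14.391, G 8.255.
Lower quotas: A 18, B 1, C 8, D 3, E 1, F 14, G 8 (sum 53, leaving 4 seats).
Remainders in descending order: E 0.989, A 0.837, C 0.631, D 0.546, F 0.391, B 0.351, G 0.255.
Largest remainders: E, A, C, D receive the extra seats.

A 19, B 1, C 9, D 4, E 2, F 14, G 8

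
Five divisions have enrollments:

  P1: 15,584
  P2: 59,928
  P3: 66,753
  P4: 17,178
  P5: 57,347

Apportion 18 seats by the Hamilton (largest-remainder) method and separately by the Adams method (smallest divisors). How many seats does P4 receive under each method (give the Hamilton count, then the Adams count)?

Hamilton: P1 1, P2 5, P3 6, P4 1, P5 5.
Adams: P1 2, P2 5, P3 5, P4 2, P5 4.
P4 gets 1 under Hamilton and 2 under Adams.

1 and 2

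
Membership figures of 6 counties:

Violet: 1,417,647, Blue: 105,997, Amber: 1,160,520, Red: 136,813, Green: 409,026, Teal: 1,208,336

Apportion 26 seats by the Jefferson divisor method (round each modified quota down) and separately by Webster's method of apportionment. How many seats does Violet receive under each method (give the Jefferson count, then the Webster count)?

Jefferson: Violet 9, Blue 0, Amber 7, Red 0, Green 2, Teal 8.
Webster: Violet 8, Blue 1, Amber 7, Red 1, Green 2, Teal 7.
Violet gets 9 under Jefferson and 8 under Webster.

9 and 8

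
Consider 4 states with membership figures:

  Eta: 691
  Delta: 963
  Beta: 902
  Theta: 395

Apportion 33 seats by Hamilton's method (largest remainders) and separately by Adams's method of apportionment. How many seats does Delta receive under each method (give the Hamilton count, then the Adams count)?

Hamilton: Eta 8, Delta 11, Beta 10, Theta 4.
Adams: Eta 8, Delta 10, Beta 10, Theta 5.
Delta gets 11 under Hamilton and 10 under Adams.

11 and 10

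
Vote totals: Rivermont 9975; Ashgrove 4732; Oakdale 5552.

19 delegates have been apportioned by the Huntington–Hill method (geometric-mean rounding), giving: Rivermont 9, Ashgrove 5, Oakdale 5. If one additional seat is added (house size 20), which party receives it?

Rivermont

Priority for the next seat is population ÷ (√(s·(s+1))).
Priorities: Rivermont 1051.457, Ashgrove 863.941, Oakdale 1013.652.
Highest priority: Rivermont.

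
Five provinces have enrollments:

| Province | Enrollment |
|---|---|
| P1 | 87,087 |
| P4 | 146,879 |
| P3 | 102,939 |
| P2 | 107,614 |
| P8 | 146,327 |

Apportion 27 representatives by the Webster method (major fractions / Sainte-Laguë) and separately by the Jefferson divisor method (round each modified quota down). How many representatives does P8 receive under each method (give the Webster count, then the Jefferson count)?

Webster: P1 4, P4 7, P3 5, P2 5, P8 6.
Jefferson: P1 4, P4 7, P3 4, P2 5, P8 7.
P8 gets 6 under Webster and 7 under Jefferson.

6 and 7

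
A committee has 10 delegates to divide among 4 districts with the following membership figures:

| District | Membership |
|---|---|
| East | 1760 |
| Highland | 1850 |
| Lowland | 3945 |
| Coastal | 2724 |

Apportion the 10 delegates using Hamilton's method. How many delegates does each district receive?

Standard divisor: 10279 ÷ 10 ≈ 1027.9.
Standard quotas: East 1.712, Highland 1.800, Lowland 3.838, Coastal 2.650.
Lower quotas: East 1, Highland 1, Lowland 3, Coastal 2 (sum 7, leaving 3 seats).
Remainders in descending order: Lowland 0.838, Highland 0.800, East 0.712, Coastal 0.650.
Largest remainders: Lowland, Highland, East receive the extra seats.

East=2; Highland=2; Lowland=4; Coastal=2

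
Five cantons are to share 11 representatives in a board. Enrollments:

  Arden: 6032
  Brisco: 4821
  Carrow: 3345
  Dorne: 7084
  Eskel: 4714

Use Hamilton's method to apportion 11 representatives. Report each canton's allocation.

Arden: 3; Brisco: 2; Carrow: 1; Dorne: 3; Eskel: 2

Total 25996; standard divisor 25996/11 ≈ 2363.273.
Standard quotas: Arden 2.5524, Brisco 2.0400, Carrow 1.4154, Dorne 2.9975, Eskel 1.9947.
Lower quotas: Arden 2, Brisco 2, Carrow 1, Dorne 2, Eskel 1 (sum 8, leaving 3 seats).
Remainders in descending order: Dorne 0.9975, Eskel 0.9947, Arden 0.5524, Carrow 0.4154, Brisco 0.0400.
The surplus seats go to Dorne, Eskel, Arden.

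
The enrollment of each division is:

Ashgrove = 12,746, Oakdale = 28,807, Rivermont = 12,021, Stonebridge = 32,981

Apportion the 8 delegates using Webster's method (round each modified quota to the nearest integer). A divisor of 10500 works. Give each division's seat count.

With modified divisor 10500: modified quotas Ashgrove 1.214, Oakdale 2.744, Rivermont 1.145, Stonebridge 3.141.
Rounding to the nearest integer: Ashgrove 1, Oakdale 3, Rivermont 1, Stonebridge 3 (total 8).

Ashgrove 1; Oakdale 3; Rivermont 1; Stonebridge 3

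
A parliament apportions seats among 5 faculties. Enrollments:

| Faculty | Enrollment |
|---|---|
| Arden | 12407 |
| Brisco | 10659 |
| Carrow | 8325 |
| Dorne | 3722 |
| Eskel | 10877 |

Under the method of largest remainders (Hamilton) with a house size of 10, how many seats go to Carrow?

Standard divisor: 45990 ÷ 10 = 4599.
Standard quotas: Arden 2.6978, Brisco 2.3177, Carrow 1.8102, Dorne 0.8093, Eskel 2.3651.
Lower quotas: Arden 2, Brisco 2, Carrow 1, Dorne 0, Eskel 2 (sum 7, leaving 3 seats).
Remainders in descending order: Carrow 0.8102, Dorne 0.8093, Arden 0.6978, Eskel 0.3651, Brisco 0.3177.
Largest remainders: Carrow, Dorne, Arden receive the extra seats.
Carrow receives 2.

2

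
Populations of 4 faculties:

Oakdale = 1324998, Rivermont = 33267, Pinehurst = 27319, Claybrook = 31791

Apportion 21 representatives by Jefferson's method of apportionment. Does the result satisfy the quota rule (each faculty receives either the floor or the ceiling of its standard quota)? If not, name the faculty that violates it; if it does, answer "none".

Standard quotas: Oakdale 19.631, Rivermont 0.493, Pinehurst 0.405, Claybrook 0.471.
Jefferson allocation: Oakdale 21, Rivermont 0, Pinehurst 0, Claybrook 0.
Oakdale has quota 19.631 (lower 19, upper 20) but receives 21 — outside the quota interval.

Oakdale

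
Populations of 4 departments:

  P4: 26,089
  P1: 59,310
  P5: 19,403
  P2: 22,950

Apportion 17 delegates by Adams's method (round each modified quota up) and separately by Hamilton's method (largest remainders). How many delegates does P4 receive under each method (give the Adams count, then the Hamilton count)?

Adams: P4 4, P1 7, P5 3, P2 3.
Hamilton: P4 3, P1 8, P5 3, P2 3.
P4 gets 4 under Adams and 3 under Hamilton.

4 and 3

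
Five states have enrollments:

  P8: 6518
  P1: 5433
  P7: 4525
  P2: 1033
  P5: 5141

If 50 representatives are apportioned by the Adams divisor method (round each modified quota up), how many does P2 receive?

3

Standard divisor 22650/50 ≈ 453; standard quotas: P8 14.389, P1 11.993, P7 9.989, P2 2.280, P5 11.349.
Rounding up gives 15, 12, 10, 3, 12 = 52 seats, so the divisor must be adjusted.
With modified divisor 480: modified quotas P8 13.579, P1 11.319, P7 9.427, P2 2.152, P5 10.710.
Rounding up: P8 14, P1 12, P7 10, P2 3, P5 11 (total 50).
P2 receives 3.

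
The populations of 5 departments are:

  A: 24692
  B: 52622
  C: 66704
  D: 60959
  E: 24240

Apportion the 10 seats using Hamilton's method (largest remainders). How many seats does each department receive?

A 1; B 2; C 3; D 3; E 1

Standard divisor: 229217 ÷ 10 ≈ 22921.7.
Standard quotas: A 1.0772, B 2.2957, C 2.9101, D 2.6594, E 1.0575.
Lower quotas: A 1, B 2, C 2, D 2, E 1 (sum 8, leaving 2 seats).
Remainders in descending order: C 0.9101, D 0.6594, B 0.2957, A 0.0772, E 0.0575.
Largest remainders: C, D receive the extra seats.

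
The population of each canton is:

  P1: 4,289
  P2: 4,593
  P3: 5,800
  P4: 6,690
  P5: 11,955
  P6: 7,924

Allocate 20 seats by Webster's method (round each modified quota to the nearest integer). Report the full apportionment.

P1=2; P2=2; P3=3; P4=3; P5=6; P6=4

Standard divisor 41251/20 ≈ 2062.55; standard quotas: P1 2.079, P2 2.227, P3 2.812, P4 3.244, P5 5.796, P6 3.842.
Rounding to the nearest integer gives P1 2, P2 2, P3 3, P4 3, P5 6, P6 4 — total 20, matching the house size, so no adjustment is needed.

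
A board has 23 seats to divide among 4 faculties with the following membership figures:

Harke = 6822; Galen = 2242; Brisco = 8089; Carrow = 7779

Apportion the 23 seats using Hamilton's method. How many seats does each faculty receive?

Harke: 6, Galen: 2, Brisco: 8, Carrow: 7

Standard divisor: 24932 ÷ 23 = 1084.
Standard quotas: Harke 6.2934, Galen 2.0683, Brisco 7.4622, Carrow 7.1762.
Lower quotas: Harke 6, Galen 2, Brisco 7, Carrow 7 (sum 22, leaving 1 seat).
Remainders in descending order: Brisco 0.4622, Harke 0.2934, Carrow 0.1762, Galen 0.0683.
The surplus seat goes to Brisco.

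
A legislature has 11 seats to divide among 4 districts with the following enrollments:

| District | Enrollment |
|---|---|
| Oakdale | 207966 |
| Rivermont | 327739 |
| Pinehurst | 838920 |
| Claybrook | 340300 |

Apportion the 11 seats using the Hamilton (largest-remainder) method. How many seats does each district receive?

The standard divisor is 1714925/11 ≈ 155902.273.
Standard quotas: Oakdale 1.3340, Rivermont 2.1022, Pinehurst 5.3811, Claybrook 2.1828.
Lower quotas: Oakdale 1, Rivermont 2, Pinehurst 5, Claybrook 2 (sum 10, leaving 1 seat).
Remainders in descending order: Pinehurst 0.3811, Oakdale 0.3340, Claybrook 0.1828, Rivermont 0.1022.
The surplus seat goes to Pinehurst.

Oakdale=1, Rivermont=2, Pinehurst=6, Claybrook=2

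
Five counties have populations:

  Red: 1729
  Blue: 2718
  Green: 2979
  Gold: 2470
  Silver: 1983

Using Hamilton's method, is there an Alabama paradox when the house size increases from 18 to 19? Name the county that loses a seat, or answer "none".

At 18 seats: Red 3, Blue 4, Green 4, Gold 4, Silver 3.
At 19 seats: Red 3, Blue 4, Green 5, Gold 4, Silver 3.
No county's allocation decreased.

none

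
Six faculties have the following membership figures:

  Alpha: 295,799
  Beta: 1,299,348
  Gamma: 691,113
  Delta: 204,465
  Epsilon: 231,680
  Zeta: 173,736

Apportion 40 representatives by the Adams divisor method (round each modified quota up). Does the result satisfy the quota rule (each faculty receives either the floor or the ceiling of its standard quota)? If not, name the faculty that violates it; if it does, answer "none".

Standard quotas: Alpha 4.085, Beta 17.946, Gamma 9.545, Delta 2.824, Epsilon 3.200, Zeta 2.400.
Adams allocation: Alpha 4, Beta 17, Gamma 9, Delta 3, Epsilon 4, Zeta 3.
Every allocation lies between the lower and upper quota.

none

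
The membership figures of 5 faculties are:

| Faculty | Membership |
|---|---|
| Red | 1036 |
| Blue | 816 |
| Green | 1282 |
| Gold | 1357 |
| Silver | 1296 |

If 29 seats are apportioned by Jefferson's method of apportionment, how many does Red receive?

Standard divisor 5787/29 ≈ 199.552; standard quotas: Red 5.192, Blue 4.089, Green 6.424, Gold 6.800, Silver 6.495.
Rounding down gives 5, 4, 6, 6, 6 = 27 seats, so the divisor must be adjusted.
With modified divisor 184: modified quotas Red 5.630, Blue 4.435, Green 6.967, Gold 7.375, Silver 7.043.
Rounding down: Red 5, Blue 4, Green 6, Gold 7, Silver 7 (total 29).
Red receives 5.

5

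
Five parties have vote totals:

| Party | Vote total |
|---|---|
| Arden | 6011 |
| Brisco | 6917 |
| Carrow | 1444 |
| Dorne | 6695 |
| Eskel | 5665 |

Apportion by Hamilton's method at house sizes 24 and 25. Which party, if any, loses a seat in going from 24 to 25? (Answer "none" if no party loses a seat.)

none

At 24 seats: Arden 6, Brisco 6, Carrow 1, Dorne 6, Eskel 5.
At 25 seats: Arden 6, Brisco 7, Carrow 1, Dorne 6, Eskel 5.
No party's allocation decreased.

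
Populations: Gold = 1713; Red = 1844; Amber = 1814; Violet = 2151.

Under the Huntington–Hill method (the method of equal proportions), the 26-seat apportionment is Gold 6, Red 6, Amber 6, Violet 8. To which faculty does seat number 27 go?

Red

Priority for the next seat is population ÷ (√(s·(s+1))).
Priorities: Gold 264.322, Red 284.535, Amber 279.906, Violet 253.498.
Highest priority: Red.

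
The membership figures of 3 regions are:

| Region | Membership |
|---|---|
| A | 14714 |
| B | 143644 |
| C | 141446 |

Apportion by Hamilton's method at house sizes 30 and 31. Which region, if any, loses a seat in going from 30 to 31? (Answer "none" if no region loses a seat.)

At 30 seats: A 2, B 14, C 14.
At 31 seats: A 1, B 15, C 15.
A drops from 2 to 1.

A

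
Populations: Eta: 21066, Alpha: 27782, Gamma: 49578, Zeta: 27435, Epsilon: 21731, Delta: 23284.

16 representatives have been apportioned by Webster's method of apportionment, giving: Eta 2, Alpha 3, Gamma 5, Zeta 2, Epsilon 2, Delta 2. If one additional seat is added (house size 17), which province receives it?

Zeta

Priority for the next seat is population ÷ (current seats + 0.5).
Priorities: Eta 8426.400, Alpha 7937.714, Gamma 9014.182, Zeta 10974.000, Epsilon 8692.400, Delta 9313.600.
Highest priority: Zeta.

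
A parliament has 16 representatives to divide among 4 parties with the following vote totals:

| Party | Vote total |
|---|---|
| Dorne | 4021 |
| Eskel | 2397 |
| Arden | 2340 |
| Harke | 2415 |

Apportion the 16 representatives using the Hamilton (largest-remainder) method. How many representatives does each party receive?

Dorne 6, Eskel 3, Arden 3, Harke 4

Standard divisor: 11173 ÷ 16 ≈ 698.312.
Standard quotas: Dorne 5.758, Eskel 3.433, Arden 3.351, Harke 3.458.
Lower quotas: Dorne 5, Eskel 3, Arden 3, Harke 3 (sum 14, leaving 2 seats).
Remainders in descending order: Dorne 0.758, Harke 0.458, Eskel 0.433, Arden 0.351.
The surplus seats go to Dorne, Harke.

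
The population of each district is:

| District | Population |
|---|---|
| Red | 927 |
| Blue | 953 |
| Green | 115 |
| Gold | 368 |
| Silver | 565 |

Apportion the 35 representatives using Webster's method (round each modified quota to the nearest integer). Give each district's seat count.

Standard divisor 2928/35 ≈ 83.657; standard quotas: Red 11.081, Blue 11.392, Green 1.375, Gold 4.399, Silver 6.754.
Rounding to the nearest integer gives 11, 11, 1, 4, 7 = 34 seats, so the divisor must be adjusted.
With modified divisor 82.3: modified quotas Red 11.264, Blue 11.580, Green 1.397, Gold 4.471, Silver 6.865.
Rounding to the nearest integer: Red 11, Blue 12, Green 1, Gold 4, Silver 7 (total 35).

Red 11; Blue 12; Green 1; Gold 4; Silver 7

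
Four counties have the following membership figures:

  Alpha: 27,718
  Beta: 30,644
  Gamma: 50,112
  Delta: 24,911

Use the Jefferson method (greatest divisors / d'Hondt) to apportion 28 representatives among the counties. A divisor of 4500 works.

With modified divisor 4500: modified quotas Alpha 6.160, Beta 6.810, Gamma 11.136, Delta 5.536.
Rounding down: Alpha 6, Beta 6, Gamma 11, Delta 5 (total 28).

Alpha: 6, Beta: 6, Gamma: 11, Delta: 5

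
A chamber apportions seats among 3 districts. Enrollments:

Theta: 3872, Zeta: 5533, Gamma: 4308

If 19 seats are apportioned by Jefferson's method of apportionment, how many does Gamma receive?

Standard divisor 13713/19 ≈ 721.737; standard quotas: Theta 5.365, Zeta 7.666, Gamma 5.969.
Rounding down gives 5, 7, 5 = 17 seats, so the divisor must be adjusted.
With modified divisor 670: modified quotas Theta 5.779, Zeta 8.258, Gamma 6.430.
Rounding down: Theta 5, Zeta 8, Gamma 6 (total 19).
Gamma receives 6.

6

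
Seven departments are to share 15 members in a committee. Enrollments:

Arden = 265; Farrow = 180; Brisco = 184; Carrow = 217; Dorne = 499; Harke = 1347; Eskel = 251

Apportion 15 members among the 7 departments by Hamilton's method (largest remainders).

Arden 1; Farrow 1; Brisco 1; Carrow 1; Dorne 3; Harke 7; Eskel 1

Standard divisor: 2943 ÷ 15 ≈ 196.2.
Standard quotas: Arden 1.351, Farrow 0.917, Brisco 0.938, Carrow 1.106, Dorne 2.543, Harke 6.865, Eskel 1.279.
Lower quotas: Arden 1, Farrow 0, Brisco 0, Carrow 1, Dorne 2, Harke 6, Eskel 1 (sum 11, leaving 4 seats).
Remainders in descending order: Brisco 0.938, Farrow 0.917, Harke 0.865, Dorne 0.543, Arden 0.351, Eskel 0.279, Carrow 0.106.
The surplus seats go to Brisco, Farrow, Harke, Dorne.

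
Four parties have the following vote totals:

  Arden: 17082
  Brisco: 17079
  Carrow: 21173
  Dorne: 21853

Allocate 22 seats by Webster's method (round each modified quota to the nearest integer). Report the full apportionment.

Arden 5; Brisco 5; Carrow 6; Dorne 6

Standard divisor 77187/22 ≈ 3508.5; standard quotas: Arden 4.869, Brisco 4.868, Carrow 6.035, Dorne 6.229.
Rounding to the nearest integer gives Arden 5, Brisco 5, Carrow 6, Dorne 6 — total 22, matching the house size, so no adjustment is needed.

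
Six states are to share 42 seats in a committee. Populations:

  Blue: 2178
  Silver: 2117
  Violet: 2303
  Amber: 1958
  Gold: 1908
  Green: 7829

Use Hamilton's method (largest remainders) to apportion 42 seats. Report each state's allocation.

Total 18293; standard divisor 18293/42 ≈ 435.548.
Standard quotas: Blue 5.0006, Silver 4.8605, Violet 5.2876, Amber 4.4955, Gold 4.3807, Green 17.9751.
Lower quotas: Blue 5, Silver 4, Violet 5, Amber 4, Gold 4, Green 17 (sum 39, leaving 3 seats).
Remainders in descending order: Green 0.9751, Silver 0.8605, Amber 0.4955, Gold 0.3807, Violet 0.2876, Blue 0.0006.
Largest remainders: Green, Silver, Amber receive the extra seats.

Blue 5; Silver 5; Violet 5; Amber 5; Gold 4; Green 18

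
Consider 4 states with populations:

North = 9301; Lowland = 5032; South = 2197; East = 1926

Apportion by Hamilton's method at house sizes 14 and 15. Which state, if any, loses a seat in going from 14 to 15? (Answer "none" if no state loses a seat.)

none

At 14 seats: North 7, Lowland 4, South 2, East 1.
At 15 seats: North 7, Lowland 4, South 2, East 2.
No state's allocation decreased.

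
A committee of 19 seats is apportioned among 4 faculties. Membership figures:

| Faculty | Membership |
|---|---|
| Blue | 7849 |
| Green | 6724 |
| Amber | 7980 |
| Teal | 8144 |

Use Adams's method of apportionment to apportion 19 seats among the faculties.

Standard divisor 30697/19 ≈ 1615.632; standard quotas: Blue 4.858, Green 4.162, Amber 4.939, Teal 5.041.
Rounding up gives 5, 5, 5, 6 = 21 seats, so the divisor must be adjusted.
With modified divisor 1800: modified quotas Blue 4.361, Green 3.736, Amber 4.433, Teal 4.524.
Rounding up: Blue 5, Green 4, Amber 5, Teal 5 (total 19).

Blue 5, Green 4, Amber 5, Teal 5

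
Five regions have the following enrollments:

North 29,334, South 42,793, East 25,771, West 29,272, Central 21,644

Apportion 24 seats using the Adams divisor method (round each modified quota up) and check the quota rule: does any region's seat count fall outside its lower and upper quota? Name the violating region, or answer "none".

Standard quotas: North 4.731, South 6.901, East 4.156, West 4.721, Central 3.491.
Adams allocation: North 5, South 6, East 4, West 5, Central 4.
Every allocation lies between the lower and upper quota.

none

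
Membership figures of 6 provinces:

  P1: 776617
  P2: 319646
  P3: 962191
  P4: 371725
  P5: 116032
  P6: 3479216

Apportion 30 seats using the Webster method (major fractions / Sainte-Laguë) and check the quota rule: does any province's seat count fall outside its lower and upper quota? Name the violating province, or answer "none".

P6

Standard quotas: P1 3.867, P2 1.591, P3 4.791, P4 1.851, P5 0.578, P6 17.323.
Webster allocation: P1 4, P2 2, P3 5, P4 2, P5 1, P6 16.
P6 has quota 17.323 (lower 17, upper 18) but receives 16 — outside the quota interval.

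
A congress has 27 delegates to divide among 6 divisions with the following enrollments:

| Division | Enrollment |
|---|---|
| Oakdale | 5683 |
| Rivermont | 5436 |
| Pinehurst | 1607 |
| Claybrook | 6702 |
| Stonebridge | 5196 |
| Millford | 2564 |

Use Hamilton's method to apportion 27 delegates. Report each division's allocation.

Oakdale: 6, Rivermont: 5, Pinehurst: 2, Claybrook: 7, Stonebridge: 5, Millford: 2

The standard divisor is 27188/27 ≈ 1006.963.
Standard quotas: Oakdale 5.6437, Rivermont 5.3984, Pinehurst 1.5959, Claybrook 6.6557, Stonebridge 5.1601, Millford 2.5463.
Lower quotas: Oakdale 5, Rivermont 5, Pinehurst 1, Claybrook 6, Stonebridge 5, Millford 2 (sum 24, leaving 3 seats).
Remainders in descending order: Claybrook 0.6557, Oakdale 0.6437, Pinehurst 0.5959, Millford 0.5463, Rivermont 0.3984, Stonebridge 0.1601.
Largest remainders: Claybrook, Oakdale, Pinehurst receive the extra seats.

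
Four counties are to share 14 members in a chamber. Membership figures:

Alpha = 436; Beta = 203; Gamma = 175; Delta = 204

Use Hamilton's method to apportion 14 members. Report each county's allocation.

The standard divisor is 1018/14 ≈ 72.714.
Standard quotas: Alpha 5.996, Beta 2.792, Gamma 2.407, Delta 2.806.
Lower quotas: Alpha 5, Beta 2, Gamma 2, Delta 2 (sum 11, leaving 3 seats).
Remainders in descending order: Alpha 0.996, Delta 0.806, Beta 0.792, Gamma 0.407.
Largest remainders: Alpha, Delta, Beta receive the extra seats.

Alpha: 6; Beta: 3; Gamma: 2; Delta: 3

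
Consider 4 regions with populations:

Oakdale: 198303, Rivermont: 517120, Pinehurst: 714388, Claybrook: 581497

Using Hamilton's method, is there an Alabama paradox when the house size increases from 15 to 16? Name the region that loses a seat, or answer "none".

At 15 seats: Oakdale 2, Rivermont 4, Pinehurst 5, Claybrook 4.
At 16 seats: Oakdale 1, Rivermont 4, Pinehurst 6, Claybrook 5.
Oakdale drops from 2 to 1.

Oakdale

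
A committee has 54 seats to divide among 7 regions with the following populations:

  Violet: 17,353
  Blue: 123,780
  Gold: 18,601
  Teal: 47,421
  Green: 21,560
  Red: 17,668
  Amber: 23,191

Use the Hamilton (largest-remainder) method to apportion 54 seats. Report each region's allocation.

Total 269574; standard divisor 269574/54 ≈ 4992.111.
Standard quotas: Violet 3.4761, Blue 24.7951, Gold 3.7261, Teal 9.4992, Green 4.3188, Red 3.5392, Amber 4.6455.
Lower quotas: Violet 3, Blue 24, Gold 3, Teal 9, Green 4, Red 3, Amber 4 (sum 50, leaving 4 seats).
Remainders in descending order: Blue 0.7951, Gold 0.7261, Amber 0.6455, Red 0.5392, Teal 0.4992, Violet 0.4761, Green 0.3188.
Largest remainders: Blue, Gold, Amber, Red receive the extra seats.

Violet: 3, Blue: 25, Gold: 4, Teal: 9, Green: 4, Red: 4, Amber: 5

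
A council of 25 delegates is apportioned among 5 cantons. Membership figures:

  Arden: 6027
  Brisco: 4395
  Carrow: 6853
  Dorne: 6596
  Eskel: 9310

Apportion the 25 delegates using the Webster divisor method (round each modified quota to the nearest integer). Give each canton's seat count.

Arden: 5, Brisco: 3, Carrow: 5, Dorne: 5, Eskel: 7

Standard divisor 33181/25 ≈ 1327.24; standard quotas: Arden 4.541, Brisco 3.311, Carrow 5.163, Dorne 4.970, Eskel 7.015.
Rounding to the nearest integer gives Arden 5, Brisco 3, Carrow 5, Dorne 5, Eskel 7 — total 25, matching the house size, so no adjustment is needed.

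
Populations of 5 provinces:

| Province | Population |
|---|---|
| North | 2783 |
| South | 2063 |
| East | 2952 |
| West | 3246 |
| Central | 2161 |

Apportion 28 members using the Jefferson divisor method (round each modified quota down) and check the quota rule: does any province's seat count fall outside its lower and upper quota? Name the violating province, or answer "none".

Standard quotas: North 5.901, South 4.374, East 6.259, West 6.883, Central 4.582.
Jefferson allocation: North 6, South 4, East 6, West 7, Central 5.
Every allocation lies between the lower and upper quota.

none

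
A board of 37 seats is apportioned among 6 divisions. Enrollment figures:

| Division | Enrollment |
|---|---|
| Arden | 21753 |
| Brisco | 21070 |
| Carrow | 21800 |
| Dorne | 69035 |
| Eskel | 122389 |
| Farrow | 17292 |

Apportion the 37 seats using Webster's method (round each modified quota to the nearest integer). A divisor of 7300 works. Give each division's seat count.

Arden 3, Brisco 3, Carrow 3, Dorne 9, Eskel 17, Farrow 2

With modified divisor 7300: modified quotas Arden 2.980, Brisco 2.886, Carrow 2.986, Dorne 9.457, Eskel 16.766, Farrow 2.369.
Rounding to the nearest integer: Arden 3, Brisco 3, Carrow 3, Dorne 9, Eskel 17, Farrow 2 (total 37).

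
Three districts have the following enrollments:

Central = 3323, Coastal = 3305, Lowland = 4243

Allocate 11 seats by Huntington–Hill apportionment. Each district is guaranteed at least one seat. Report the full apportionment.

Central=4; Coastal=3; Lowland=4

With divisor 957: modified quotas Central 3.472, Coastal 3.454, Lowland 4.434.
Geometric-mean thresholds: Central √(3·4)=3.464, Coastal √(3·4)=3.464, Lowland √(4·5)=4.472.
Each quota rounded against its threshold gives Central 4, Coastal 3, Lowland 4 (total 11).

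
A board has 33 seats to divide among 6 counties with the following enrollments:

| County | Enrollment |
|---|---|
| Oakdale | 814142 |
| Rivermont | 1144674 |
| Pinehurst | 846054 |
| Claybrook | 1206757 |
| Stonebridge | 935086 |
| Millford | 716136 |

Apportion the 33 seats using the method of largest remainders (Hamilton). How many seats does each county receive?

The standard divisor is 5662849/33 ≈ 171601.485.
Standard quotas: Oakdale 4.7444, Rivermont 6.6705, Pinehurst 4.9303, Claybrook 7.0323, Stonebridge 5.4492, Millford 4.1733.
Lower quotas: Oakdale 4, Rivermont 6, Pinehurst 4, Claybrook 7, Stonebridge 5, Millford 4 (sum 30, leaving 3 seats).
Remainders in descending order: Pinehurst 0.9303, Oakdale 0.7444, Rivermont 0.6705, Stonebridge 0.4492, Millford 0.1733, Claybrook 0.0323.
Largest remainders: Pinehurst, Oakdale, Rivermont receive the extra seats.

Oakdale 5, Rivermont 7, Pinehurst 5, Claybrook 7, Stonebridge 5, Millford 4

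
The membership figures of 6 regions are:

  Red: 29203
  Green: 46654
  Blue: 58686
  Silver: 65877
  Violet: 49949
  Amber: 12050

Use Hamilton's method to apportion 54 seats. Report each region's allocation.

Red: 6; Green: 10; Blue: 12; Silver: 14; Violet: 10; Amber: 2

Total 262419; standard divisor 262419/54 ≈ 4859.611.
Standard quotas: Red 6.0093, Green 9.6004, Blue 12.0763, Silver 13.5560, Violet 10.2784, Amber 2.4796.
Lower quotas: Red 6, Green 9, Blue 12, Silver 13, Violet 10, Amber 2 (sum 52, leaving 2 seats).
Remainders in descending order: Green 0.6004, Silver 0.5560, Amber 0.4796, Violet 0.2784, Blue 0.0763, Red 0.0093.
Largest remainders: Green, Silver receive the extra seats.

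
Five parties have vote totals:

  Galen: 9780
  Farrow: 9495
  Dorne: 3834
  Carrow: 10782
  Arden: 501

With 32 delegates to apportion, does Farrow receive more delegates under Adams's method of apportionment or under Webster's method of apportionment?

Webster

Adams: Galen 9, Farrow 8, Dorne 4, Carrow 10, Arden 1.
Webster: Galen 9, Farrow 9, Dorne 4, Carrow 10, Arden 0.
Farrow gets 8 under Adams and 9 under Webster.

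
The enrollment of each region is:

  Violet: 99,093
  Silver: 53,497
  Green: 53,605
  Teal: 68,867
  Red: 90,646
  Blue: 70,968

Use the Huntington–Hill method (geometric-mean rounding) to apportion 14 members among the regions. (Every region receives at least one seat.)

Violet=3, Silver=2, Green=2, Teal=2, Red=3, Blue=2

With divisor 32989: modified quotas Violet 3.004, Silver 1.622, Green 1.625, Teal 2.088, Red 2.748, Blue 2.151.
Geometric-mean thresholds: Violet √(3·4)=3.464, Silver √(1·2)=1.414, Green √(1·2)=1.414, Teal √(2·3)=2.449, Red √(2·3)=2.449, Blue √(2·3)=2.449.
Each quota rounded against its threshold gives Violet 3, Silver 2, Green 2, Teal 2, Red 3, Blue 2 (total 14).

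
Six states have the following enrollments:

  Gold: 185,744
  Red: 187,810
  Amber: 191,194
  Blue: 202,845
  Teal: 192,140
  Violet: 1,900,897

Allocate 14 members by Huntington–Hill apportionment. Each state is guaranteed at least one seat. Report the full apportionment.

With divisor 212197: modified quotas Gold 0.875, Red 0.885, Amber 0.901, Blue 0.956, Teal 0.905, Violet 8.958.
Geometric-mean thresholds: Gold (min 1), Red (min 1), Amber (min 1), Blue (min 1), Teal (min 1), Violet √(8·9)=8.485.
Each quota rounded against its threshold gives Gold 1, Red 1, Amber 1, Blue 1, Teal 1, Violet 9 (total 14).

Gold 1, Red 1, Amber 1, Blue 1, Teal 1, Violet 9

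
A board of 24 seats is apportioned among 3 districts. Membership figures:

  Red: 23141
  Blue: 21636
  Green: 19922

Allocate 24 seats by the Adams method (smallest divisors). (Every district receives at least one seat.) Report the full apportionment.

Red=9; Blue=8; Green=7

Standard divisor 64699/24 ≈ 2695.792; standard quotas: Red 8.584, Blue 8.026, Green 7.390.
Rounding up gives 9, 9, 8 = 26 seats, so the divisor must be adjusted.
With modified divisor 2870: modified quotas Red 8.063, Blue 7.539, Green 6.941.
Rounding up: Red 9, Blue 8, Green 7 (total 24).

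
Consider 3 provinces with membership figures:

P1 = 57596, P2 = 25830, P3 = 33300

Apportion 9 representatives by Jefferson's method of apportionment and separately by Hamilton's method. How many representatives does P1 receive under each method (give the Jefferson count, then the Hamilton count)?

5 and 4

Jefferson: P1 5, P2 2, P3 2.
Hamilton: P1 4, P2 2, P3 3.
P1 gets 5 under Jefferson and 4 under Hamilton.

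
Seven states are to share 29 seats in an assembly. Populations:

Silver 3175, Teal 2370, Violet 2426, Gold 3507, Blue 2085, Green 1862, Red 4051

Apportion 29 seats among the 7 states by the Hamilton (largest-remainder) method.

Standard divisor: 19476 ÷ 29 ≈ 671.586.
Standard quotas: Silver 4.728, Teal 3.529, Violet 3.612, Gold 5.222, Blue 3.105, Green 2.773, Red 6.032.
Lower quotas: Silver 4, Teal 3, Violet 3, Gold 5, Blue 3, Green 2, Red 6 (sum 26, leaving 3 seats).
Remainders in descending order: Green 0.773, Silver 0.728, Violet 0.612, Teal 0.529, Gold 0.222, Blue 0.105, Red 0.032.
The surplus seats go to Green, Silver, Violet.

Silver 5, Teal 3, Violet 4, Gold 5, Blue 3, Green 3, Red 6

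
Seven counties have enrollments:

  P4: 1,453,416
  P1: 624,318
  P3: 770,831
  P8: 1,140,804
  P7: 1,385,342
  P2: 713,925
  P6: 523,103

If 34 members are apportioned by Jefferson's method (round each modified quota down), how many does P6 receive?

2

Standard divisor 6611739/34 ≈ 194462.912; standard quotas: P4 7.474, P1 3.210, P3 3.964, P8 5.866, P7 7.124, P2 3.671, P6 2.690.
Rounding down gives 7, 3, 3, 5, 7, 3, 2 = 30 seats, so the divisor must be adjusted.
With modified divisor 176400: modified quotas P4 8.239, P1 3.539, P3 4.370, P8 6.467, P7 7.853, P2 4.047, P6 2.965.
Rounding down: P4 8, P1 3, P3 4, P8 6, P7 7, P2 4, P6 2 (total 34).
P6 receives 2.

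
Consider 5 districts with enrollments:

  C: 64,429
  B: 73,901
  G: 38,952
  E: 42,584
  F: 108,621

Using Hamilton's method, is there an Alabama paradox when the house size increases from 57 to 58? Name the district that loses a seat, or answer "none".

none

At 57 seats: C 11, B 13, G 7, E 7, F 19.
At 58 seats: C 11, B 13, G 7, E 8, F 19.
No district's allocation decreased.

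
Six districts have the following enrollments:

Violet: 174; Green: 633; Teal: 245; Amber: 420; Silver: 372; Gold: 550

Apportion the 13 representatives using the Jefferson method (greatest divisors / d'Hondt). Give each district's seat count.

Violet 1, Green 4, Teal 1, Amber 2, Silver 2, Gold 3

Standard divisor 2394/13 ≈ 184.154; standard quotas: Violet 0.945, Green 3.437, Teal 1.330, Amber 2.281, Silver 2.020, Gold 2.987.
Rounding down gives 0, 3, 1, 2, 2, 2 = 10 seats, so the divisor must be adjusted.
With modified divisor 150: modified quotas Violet 1.160, Green 4.220, Teal 1.633, Amber 2.800, Silver 2.480, Gold 3.667.
Rounding down: Violet 1, Green 4, Teal 1, Amber 2, Silver 2, Gold 3 (total 13).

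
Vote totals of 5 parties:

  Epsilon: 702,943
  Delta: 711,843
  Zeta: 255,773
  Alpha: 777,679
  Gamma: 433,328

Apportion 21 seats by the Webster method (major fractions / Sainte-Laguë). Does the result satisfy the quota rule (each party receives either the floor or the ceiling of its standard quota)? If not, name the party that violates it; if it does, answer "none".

Standard quotas: Epsilon 5.123, Delta 5.188, Zeta 1.864, Alpha 5.667, Gamma 3.158.
Webster allocation: Epsilon 5, Delta 5, Zeta 2, Alpha 6, Gamma 3.
Every allocation lies between the lower and upper quota.

none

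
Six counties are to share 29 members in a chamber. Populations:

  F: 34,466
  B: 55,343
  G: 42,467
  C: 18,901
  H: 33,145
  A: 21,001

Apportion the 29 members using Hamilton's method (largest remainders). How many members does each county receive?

F: 5, B: 8, G: 6, C: 2, H: 5, A: 3

Total 205323; standard divisor 205323/29 ≈ 7080.103.
Standard quotas: F 4.8680, B 7.8167, G 5.9981, C 2.6696, H 4.6814, A 2.9662.
Lower quotas: F 4, B 7, G 5, C 2, H 4, A 2 (sum 24, leaving 5 seats).
Remainders in descending order: G 0.9981, A 0.9662, F 0.8680, B 0.8167, H 0.6814, C 0.6696.
Largest remainders: G, A, F, B, H receive the extra seats.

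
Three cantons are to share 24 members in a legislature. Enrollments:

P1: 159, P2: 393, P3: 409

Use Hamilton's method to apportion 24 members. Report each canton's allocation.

Standard divisor: 961 ÷ 24 ≈ 40.042.
Standard quotas: P1 3.971, P2 9.815, P3 10.214.
Lower quotas: P1 3, P2 9, P3 10 (sum 22, leaving 2 seats).
Remainders in descending order: P1 0.971, P2 0.815, P3 0.214.
Largest remainders: P1, P2 receive the extra seats.

P1=4; P2=10; P3=10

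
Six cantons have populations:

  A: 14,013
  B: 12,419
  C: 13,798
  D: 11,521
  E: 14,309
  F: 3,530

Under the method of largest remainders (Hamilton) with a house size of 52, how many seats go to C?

10

The standard divisor is 69590/52 ≈ 1338.269.
Standard quotas: A 10.4710, B 9.2799, C 10.3103, D 8.6089, E 10.6922, F 2.6377.
Lower quotas: A 10, B 9, C 10, D 8, E 10, F 2 (sum 49, leaving 3 seats).
Remainders in descending order: E 0.6922, F 0.6377, D 0.6089, A 0.4710, C 0.3103, B 0.2799.
Largest remainders: E, F, D receive the extra seats.
C receives 10.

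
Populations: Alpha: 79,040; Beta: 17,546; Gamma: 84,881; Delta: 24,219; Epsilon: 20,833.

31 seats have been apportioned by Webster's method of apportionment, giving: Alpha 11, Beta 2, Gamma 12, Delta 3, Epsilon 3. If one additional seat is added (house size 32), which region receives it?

Beta

Priority for the next seat is population ÷ (current seats + 0.5).
Priorities: Alpha 6873.043, Beta 7018.400, Gamma 6790.480, Delta 6919.714, Epsilon 5952.286.
Highest priority: Beta.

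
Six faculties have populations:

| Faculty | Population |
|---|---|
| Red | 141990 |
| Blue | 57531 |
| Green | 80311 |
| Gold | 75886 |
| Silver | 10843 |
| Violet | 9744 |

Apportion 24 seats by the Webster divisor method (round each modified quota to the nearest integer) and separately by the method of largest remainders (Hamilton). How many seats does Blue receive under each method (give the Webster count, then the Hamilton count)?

Webster: Red 9, Blue 3, Green 5, Gold 5, Silver 1, Violet 1.
Hamilton: Red 9, Blue 4, Green 5, Gold 5, Silver 1, Violet 0.
Blue gets 3 under Webster and 4 under Hamilton.

3 and 4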